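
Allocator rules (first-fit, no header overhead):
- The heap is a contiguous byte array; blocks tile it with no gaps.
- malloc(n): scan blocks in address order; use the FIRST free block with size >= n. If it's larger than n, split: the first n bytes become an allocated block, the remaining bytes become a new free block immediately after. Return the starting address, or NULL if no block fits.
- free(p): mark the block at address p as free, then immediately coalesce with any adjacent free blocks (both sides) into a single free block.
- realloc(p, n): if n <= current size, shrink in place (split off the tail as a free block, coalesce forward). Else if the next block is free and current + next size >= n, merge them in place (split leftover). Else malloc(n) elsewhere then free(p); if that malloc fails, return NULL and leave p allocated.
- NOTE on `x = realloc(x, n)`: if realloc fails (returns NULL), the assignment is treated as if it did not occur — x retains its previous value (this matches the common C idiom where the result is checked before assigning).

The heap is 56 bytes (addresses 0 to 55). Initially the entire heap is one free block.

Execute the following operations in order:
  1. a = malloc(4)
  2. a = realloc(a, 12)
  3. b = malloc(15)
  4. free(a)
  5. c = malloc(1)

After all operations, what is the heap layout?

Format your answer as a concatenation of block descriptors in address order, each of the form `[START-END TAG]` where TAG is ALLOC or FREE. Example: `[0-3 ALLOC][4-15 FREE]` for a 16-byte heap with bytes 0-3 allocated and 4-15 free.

Op 1: a = malloc(4) -> a = 0; heap: [0-3 ALLOC][4-55 FREE]
Op 2: a = realloc(a, 12) -> a = 0; heap: [0-11 ALLOC][12-55 FREE]
Op 3: b = malloc(15) -> b = 12; heap: [0-11 ALLOC][12-26 ALLOC][27-55 FREE]
Op 4: free(a) -> (freed a); heap: [0-11 FREE][12-26 ALLOC][27-55 FREE]
Op 5: c = malloc(1) -> c = 0; heap: [0-0 ALLOC][1-11 FREE][12-26 ALLOC][27-55 FREE]

Answer: [0-0 ALLOC][1-11 FREE][12-26 ALLOC][27-55 FREE]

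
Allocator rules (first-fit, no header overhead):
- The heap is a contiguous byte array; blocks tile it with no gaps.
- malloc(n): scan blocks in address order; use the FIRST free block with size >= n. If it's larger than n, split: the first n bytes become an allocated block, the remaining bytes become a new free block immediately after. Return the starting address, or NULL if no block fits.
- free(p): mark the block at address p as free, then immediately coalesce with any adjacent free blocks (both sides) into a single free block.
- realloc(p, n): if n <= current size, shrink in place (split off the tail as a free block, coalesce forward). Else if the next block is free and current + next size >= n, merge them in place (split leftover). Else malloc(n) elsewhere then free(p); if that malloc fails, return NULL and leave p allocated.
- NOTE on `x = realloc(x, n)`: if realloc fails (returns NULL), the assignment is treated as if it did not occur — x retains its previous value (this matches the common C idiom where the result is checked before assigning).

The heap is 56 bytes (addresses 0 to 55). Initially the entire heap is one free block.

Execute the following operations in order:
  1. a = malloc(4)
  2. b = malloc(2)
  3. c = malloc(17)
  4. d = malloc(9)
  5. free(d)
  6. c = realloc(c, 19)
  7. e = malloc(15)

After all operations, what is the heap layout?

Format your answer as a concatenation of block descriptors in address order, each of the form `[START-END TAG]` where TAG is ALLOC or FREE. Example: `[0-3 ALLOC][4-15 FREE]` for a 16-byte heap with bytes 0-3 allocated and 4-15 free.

Answer: [0-3 ALLOC][4-5 ALLOC][6-24 ALLOC][25-39 ALLOC][40-55 FREE]

Derivation:
Op 1: a = malloc(4) -> a = 0; heap: [0-3 ALLOC][4-55 FREE]
Op 2: b = malloc(2) -> b = 4; heap: [0-3 ALLOC][4-5 ALLOC][6-55 FREE]
Op 3: c = malloc(17) -> c = 6; heap: [0-3 ALLOC][4-5 ALLOC][6-22 ALLOC][23-55 FREE]
Op 4: d = malloc(9) -> d = 23; heap: [0-3 ALLOC][4-5 ALLOC][6-22 ALLOC][23-31 ALLOC][32-55 FREE]
Op 5: free(d) -> (freed d); heap: [0-3 ALLOC][4-5 ALLOC][6-22 ALLOC][23-55 FREE]
Op 6: c = realloc(c, 19) -> c = 6; heap: [0-3 ALLOC][4-5 ALLOC][6-24 ALLOC][25-55 FREE]
Op 7: e = malloc(15) -> e = 25; heap: [0-3 ALLOC][4-5 ALLOC][6-24 ALLOC][25-39 ALLOC][40-55 FREE]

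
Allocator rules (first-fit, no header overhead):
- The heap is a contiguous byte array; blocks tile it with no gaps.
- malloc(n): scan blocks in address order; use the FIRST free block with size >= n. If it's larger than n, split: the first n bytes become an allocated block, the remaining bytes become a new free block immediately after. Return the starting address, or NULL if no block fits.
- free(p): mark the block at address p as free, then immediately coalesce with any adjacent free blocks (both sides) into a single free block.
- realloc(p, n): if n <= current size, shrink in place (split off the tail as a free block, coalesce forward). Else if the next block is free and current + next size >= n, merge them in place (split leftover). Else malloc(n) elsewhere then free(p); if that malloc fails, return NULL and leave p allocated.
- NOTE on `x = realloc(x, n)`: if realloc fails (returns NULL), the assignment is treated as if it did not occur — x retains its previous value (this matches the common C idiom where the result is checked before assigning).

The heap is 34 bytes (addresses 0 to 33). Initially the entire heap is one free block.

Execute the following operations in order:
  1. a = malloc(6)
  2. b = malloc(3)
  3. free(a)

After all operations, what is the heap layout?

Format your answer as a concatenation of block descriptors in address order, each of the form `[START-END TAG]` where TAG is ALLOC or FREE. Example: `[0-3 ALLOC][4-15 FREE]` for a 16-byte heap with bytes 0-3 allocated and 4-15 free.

Answer: [0-5 FREE][6-8 ALLOC][9-33 FREE]

Derivation:
Op 1: a = malloc(6) -> a = 0; heap: [0-5 ALLOC][6-33 FREE]
Op 2: b = malloc(3) -> b = 6; heap: [0-5 ALLOC][6-8 ALLOC][9-33 FREE]
Op 3: free(a) -> (freed a); heap: [0-5 FREE][6-8 ALLOC][9-33 FREE]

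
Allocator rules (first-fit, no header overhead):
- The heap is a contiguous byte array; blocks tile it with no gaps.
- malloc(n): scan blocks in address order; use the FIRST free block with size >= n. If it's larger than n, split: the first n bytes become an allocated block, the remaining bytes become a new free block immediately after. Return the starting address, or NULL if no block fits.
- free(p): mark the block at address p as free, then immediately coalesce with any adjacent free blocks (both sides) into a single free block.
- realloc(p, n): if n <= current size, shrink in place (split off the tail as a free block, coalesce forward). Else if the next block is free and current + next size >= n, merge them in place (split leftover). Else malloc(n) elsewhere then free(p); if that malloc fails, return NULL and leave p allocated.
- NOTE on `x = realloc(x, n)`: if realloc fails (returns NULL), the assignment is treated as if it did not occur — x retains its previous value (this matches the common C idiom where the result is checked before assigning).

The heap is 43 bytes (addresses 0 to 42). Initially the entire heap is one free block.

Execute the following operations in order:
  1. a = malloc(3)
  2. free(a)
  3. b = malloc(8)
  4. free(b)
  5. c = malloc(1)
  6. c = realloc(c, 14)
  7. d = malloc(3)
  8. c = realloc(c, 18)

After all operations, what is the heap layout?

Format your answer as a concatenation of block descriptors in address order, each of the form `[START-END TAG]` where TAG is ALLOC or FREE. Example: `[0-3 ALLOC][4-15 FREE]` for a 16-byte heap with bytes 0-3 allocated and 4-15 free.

Op 1: a = malloc(3) -> a = 0; heap: [0-2 ALLOC][3-42 FREE]
Op 2: free(a) -> (freed a); heap: [0-42 FREE]
Op 3: b = malloc(8) -> b = 0; heap: [0-7 ALLOC][8-42 FREE]
Op 4: free(b) -> (freed b); heap: [0-42 FREE]
Op 5: c = malloc(1) -> c = 0; heap: [0-0 ALLOC][1-42 FREE]
Op 6: c = realloc(c, 14) -> c = 0; heap: [0-13 ALLOC][14-42 FREE]
Op 7: d = malloc(3) -> d = 14; heap: [0-13 ALLOC][14-16 ALLOC][17-42 FREE]
Op 8: c = realloc(c, 18) -> c = 17; heap: [0-13 FREE][14-16 ALLOC][17-34 ALLOC][35-42 FREE]

Answer: [0-13 FREE][14-16 ALLOC][17-34 ALLOC][35-42 FREE]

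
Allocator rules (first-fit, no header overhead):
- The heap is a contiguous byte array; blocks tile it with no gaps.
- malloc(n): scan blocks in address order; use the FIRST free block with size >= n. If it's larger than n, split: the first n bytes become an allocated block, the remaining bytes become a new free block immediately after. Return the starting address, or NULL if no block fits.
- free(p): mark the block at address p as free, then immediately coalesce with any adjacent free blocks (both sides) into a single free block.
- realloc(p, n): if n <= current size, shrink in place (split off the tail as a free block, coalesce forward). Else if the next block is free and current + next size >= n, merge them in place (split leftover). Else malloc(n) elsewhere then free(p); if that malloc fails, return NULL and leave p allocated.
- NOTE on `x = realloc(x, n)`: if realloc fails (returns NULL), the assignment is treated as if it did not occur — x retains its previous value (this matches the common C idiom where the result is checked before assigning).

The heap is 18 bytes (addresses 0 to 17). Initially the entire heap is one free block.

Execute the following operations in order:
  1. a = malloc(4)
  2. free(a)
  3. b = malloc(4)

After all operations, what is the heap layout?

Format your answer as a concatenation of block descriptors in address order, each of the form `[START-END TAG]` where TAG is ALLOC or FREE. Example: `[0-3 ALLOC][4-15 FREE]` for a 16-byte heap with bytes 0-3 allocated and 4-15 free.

Op 1: a = malloc(4) -> a = 0; heap: [0-3 ALLOC][4-17 FREE]
Op 2: free(a) -> (freed a); heap: [0-17 FREE]
Op 3: b = malloc(4) -> b = 0; heap: [0-3 ALLOC][4-17 FREE]

Answer: [0-3 ALLOC][4-17 FREE]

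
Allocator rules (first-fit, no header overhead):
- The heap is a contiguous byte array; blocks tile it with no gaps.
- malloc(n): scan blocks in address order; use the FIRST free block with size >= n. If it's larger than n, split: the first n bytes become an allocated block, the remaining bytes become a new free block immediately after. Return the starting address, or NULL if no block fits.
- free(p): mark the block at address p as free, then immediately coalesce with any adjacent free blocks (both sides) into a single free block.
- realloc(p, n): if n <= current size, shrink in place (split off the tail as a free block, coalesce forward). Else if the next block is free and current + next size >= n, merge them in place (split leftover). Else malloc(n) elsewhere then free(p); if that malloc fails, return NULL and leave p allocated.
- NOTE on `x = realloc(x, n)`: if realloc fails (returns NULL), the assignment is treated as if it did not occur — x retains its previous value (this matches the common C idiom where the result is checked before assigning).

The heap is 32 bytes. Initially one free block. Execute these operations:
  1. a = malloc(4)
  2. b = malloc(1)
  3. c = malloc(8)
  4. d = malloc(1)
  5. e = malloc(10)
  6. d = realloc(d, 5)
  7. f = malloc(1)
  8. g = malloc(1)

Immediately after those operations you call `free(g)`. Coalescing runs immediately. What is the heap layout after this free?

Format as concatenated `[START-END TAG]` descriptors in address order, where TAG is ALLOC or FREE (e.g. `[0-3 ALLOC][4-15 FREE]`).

Op 1: a = malloc(4) -> a = 0; heap: [0-3 ALLOC][4-31 FREE]
Op 2: b = malloc(1) -> b = 4; heap: [0-3 ALLOC][4-4 ALLOC][5-31 FREE]
Op 3: c = malloc(8) -> c = 5; heap: [0-3 ALLOC][4-4 ALLOC][5-12 ALLOC][13-31 FREE]
Op 4: d = malloc(1) -> d = 13; heap: [0-3 ALLOC][4-4 ALLOC][5-12 ALLOC][13-13 ALLOC][14-31 FREE]
Op 5: e = malloc(10) -> e = 14; heap: [0-3 ALLOC][4-4 ALLOC][5-12 ALLOC][13-13 ALLOC][14-23 ALLOC][24-31 FREE]
Op 6: d = realloc(d, 5) -> d = 24; heap: [0-3 ALLOC][4-4 ALLOC][5-12 ALLOC][13-13 FREE][14-23 ALLOC][24-28 ALLOC][29-31 FREE]
Op 7: f = malloc(1) -> f = 13; heap: [0-3 ALLOC][4-4 ALLOC][5-12 ALLOC][13-13 ALLOC][14-23 ALLOC][24-28 ALLOC][29-31 FREE]
Op 8: g = malloc(1) -> g = 29; heap: [0-3 ALLOC][4-4 ALLOC][5-12 ALLOC][13-13 ALLOC][14-23 ALLOC][24-28 ALLOC][29-29 ALLOC][30-31 FREE]
free(g): g = 29 -> block [29-29 ALLOC]; mark free, coalesce with adjacent free neighbors -> [0-3 ALLOC][4-4 ALLOC][5-12 ALLOC][13-13 ALLOC][14-23 ALLOC][24-28 ALLOC][29-31 FREE]

Answer: [0-3 ALLOC][4-4 ALLOC][5-12 ALLOC][13-13 ALLOC][14-23 ALLOC][24-28 ALLOC][29-31 FREE]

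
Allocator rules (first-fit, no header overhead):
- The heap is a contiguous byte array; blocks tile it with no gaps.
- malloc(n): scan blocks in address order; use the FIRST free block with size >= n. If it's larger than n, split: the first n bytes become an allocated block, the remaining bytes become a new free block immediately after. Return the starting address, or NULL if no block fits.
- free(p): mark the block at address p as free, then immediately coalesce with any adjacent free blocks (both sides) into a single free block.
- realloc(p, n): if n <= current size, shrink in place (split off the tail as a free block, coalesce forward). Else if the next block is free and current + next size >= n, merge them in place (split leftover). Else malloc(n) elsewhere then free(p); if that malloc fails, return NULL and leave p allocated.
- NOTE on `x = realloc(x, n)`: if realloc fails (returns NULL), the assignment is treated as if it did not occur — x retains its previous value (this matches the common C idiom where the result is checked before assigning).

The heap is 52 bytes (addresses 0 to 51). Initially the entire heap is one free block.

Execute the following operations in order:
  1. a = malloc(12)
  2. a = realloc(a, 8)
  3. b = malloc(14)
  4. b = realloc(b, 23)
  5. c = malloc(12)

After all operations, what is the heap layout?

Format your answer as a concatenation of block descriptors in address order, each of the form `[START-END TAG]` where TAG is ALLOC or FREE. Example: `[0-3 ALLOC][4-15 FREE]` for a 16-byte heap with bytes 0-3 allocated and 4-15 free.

Answer: [0-7 ALLOC][8-30 ALLOC][31-42 ALLOC][43-51 FREE]

Derivation:
Op 1: a = malloc(12) -> a = 0; heap: [0-11 ALLOC][12-51 FREE]
Op 2: a = realloc(a, 8) -> a = 0; heap: [0-7 ALLOC][8-51 FREE]
Op 3: b = malloc(14) -> b = 8; heap: [0-7 ALLOC][8-21 ALLOC][22-51 FREE]
Op 4: b = realloc(b, 23) -> b = 8; heap: [0-7 ALLOC][8-30 ALLOC][31-51 FREE]
Op 5: c = malloc(12) -> c = 31; heap: [0-7 ALLOC][8-30 ALLOC][31-42 ALLOC][43-51 FREE]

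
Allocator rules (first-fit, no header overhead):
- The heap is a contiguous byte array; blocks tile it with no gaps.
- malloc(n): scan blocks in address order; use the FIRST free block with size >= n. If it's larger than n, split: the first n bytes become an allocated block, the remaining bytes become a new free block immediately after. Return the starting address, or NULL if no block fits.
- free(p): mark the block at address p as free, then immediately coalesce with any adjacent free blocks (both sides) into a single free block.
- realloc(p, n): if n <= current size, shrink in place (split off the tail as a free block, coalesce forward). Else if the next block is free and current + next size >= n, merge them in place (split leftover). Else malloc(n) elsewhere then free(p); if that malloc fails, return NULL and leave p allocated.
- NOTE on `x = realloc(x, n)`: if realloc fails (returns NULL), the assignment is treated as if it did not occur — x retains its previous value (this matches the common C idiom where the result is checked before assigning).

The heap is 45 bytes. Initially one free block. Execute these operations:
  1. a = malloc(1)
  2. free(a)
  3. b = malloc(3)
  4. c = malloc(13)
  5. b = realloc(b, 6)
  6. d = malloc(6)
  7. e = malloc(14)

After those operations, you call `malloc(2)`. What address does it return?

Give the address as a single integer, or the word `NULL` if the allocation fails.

Answer: 0

Derivation:
Op 1: a = malloc(1) -> a = 0; heap: [0-0 ALLOC][1-44 FREE]
Op 2: free(a) -> (freed a); heap: [0-44 FREE]
Op 3: b = malloc(3) -> b = 0; heap: [0-2 ALLOC][3-44 FREE]
Op 4: c = malloc(13) -> c = 3; heap: [0-2 ALLOC][3-15 ALLOC][16-44 FREE]
Op 5: b = realloc(b, 6) -> b = 16; heap: [0-2 FREE][3-15 ALLOC][16-21 ALLOC][22-44 FREE]
Op 6: d = malloc(6) -> d = 22; heap: [0-2 FREE][3-15 ALLOC][16-21 ALLOC][22-27 ALLOC][28-44 FREE]
Op 7: e = malloc(14) -> e = 28; heap: [0-2 FREE][3-15 ALLOC][16-21 ALLOC][22-27 ALLOC][28-41 ALLOC][42-44 FREE]
malloc(2): first-fit scan over [0-2 FREE][3-15 ALLOC][16-21 ALLOC][22-27 ALLOC][28-41 ALLOC][42-44 FREE] -> 0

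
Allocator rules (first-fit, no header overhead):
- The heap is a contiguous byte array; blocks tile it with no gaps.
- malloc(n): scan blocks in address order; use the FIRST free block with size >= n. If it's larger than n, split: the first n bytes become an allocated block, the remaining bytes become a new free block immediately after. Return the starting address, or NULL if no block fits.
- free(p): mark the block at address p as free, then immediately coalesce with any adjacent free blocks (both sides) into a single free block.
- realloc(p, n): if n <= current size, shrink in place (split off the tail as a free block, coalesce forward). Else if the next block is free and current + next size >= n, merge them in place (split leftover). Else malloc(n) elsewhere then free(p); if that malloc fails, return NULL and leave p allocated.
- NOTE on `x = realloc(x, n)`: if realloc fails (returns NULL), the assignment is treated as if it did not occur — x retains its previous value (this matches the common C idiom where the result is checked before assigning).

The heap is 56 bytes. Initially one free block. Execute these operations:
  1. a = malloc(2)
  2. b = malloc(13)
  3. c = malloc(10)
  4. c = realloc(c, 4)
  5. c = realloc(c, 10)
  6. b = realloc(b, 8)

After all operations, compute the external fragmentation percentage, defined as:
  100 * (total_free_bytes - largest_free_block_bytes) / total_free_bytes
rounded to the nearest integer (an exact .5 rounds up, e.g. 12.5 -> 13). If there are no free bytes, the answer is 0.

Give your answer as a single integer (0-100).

Answer: 14

Derivation:
Op 1: a = malloc(2) -> a = 0; heap: [0-1 ALLOC][2-55 FREE]
Op 2: b = malloc(13) -> b = 2; heap: [0-1 ALLOC][2-14 ALLOC][15-55 FREE]
Op 3: c = malloc(10) -> c = 15; heap: [0-1 ALLOC][2-14 ALLOC][15-24 ALLOC][25-55 FREE]
Op 4: c = realloc(c, 4) -> c = 15; heap: [0-1 ALLOC][2-14 ALLOC][15-18 ALLOC][19-55 FREE]
Op 5: c = realloc(c, 10) -> c = 15; heap: [0-1 ALLOC][2-14 ALLOC][15-24 ALLOC][25-55 FREE]
Op 6: b = realloc(b, 8) -> b = 2; heap: [0-1 ALLOC][2-9 ALLOC][10-14 FREE][15-24 ALLOC][25-55 FREE]
Free blocks: [5 31] total_free=36 largest=31 -> 100*(36-31)/36 = 500/36 ≈ 13.889 -> rounds to 14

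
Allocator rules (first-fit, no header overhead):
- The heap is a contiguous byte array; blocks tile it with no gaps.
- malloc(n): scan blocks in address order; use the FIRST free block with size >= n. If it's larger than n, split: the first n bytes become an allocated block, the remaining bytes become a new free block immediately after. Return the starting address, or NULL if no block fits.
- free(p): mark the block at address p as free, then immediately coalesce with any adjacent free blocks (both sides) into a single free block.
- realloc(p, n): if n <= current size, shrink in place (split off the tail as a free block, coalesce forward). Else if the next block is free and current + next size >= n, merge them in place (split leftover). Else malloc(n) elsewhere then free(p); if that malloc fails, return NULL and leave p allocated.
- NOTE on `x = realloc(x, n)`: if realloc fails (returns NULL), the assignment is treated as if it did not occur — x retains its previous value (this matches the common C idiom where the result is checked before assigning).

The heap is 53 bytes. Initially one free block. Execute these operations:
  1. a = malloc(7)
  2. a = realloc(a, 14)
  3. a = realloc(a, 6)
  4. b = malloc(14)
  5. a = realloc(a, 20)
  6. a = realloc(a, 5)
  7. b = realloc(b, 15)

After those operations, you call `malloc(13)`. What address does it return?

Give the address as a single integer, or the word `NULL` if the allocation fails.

Op 1: a = malloc(7) -> a = 0; heap: [0-6 ALLOC][7-52 FREE]
Op 2: a = realloc(a, 14) -> a = 0; heap: [0-13 ALLOC][14-52 FREE]
Op 3: a = realloc(a, 6) -> a = 0; heap: [0-5 ALLOC][6-52 FREE]
Op 4: b = malloc(14) -> b = 6; heap: [0-5 ALLOC][6-19 ALLOC][20-52 FREE]
Op 5: a = realloc(a, 20) -> a = 20; heap: [0-5 FREE][6-19 ALLOC][20-39 ALLOC][40-52 FREE]
Op 6: a = realloc(a, 5) -> a = 20; heap: [0-5 FREE][6-19 ALLOC][20-24 ALLOC][25-52 FREE]
Op 7: b = realloc(b, 15) -> b = 25; heap: [0-19 FREE][20-24 ALLOC][25-39 ALLOC][40-52 FREE]
malloc(13): first-fit scan over [0-19 FREE][20-24 ALLOC][25-39 ALLOC][40-52 FREE] -> 0

Answer: 0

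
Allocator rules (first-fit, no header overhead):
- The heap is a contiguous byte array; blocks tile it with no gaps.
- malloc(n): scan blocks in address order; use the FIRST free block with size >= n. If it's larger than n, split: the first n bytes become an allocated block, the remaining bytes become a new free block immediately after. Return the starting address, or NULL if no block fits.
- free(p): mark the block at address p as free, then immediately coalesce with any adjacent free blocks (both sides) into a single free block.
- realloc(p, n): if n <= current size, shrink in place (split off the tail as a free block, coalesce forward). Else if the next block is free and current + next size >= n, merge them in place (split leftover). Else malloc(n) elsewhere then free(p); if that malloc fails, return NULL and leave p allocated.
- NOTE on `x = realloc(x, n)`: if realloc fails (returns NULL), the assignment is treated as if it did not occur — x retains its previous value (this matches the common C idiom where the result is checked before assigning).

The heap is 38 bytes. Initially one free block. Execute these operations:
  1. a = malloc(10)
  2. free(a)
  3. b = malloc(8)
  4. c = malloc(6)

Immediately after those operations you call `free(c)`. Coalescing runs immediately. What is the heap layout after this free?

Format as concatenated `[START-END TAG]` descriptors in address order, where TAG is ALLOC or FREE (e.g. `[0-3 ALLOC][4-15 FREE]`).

Op 1: a = malloc(10) -> a = 0; heap: [0-9 ALLOC][10-37 FREE]
Op 2: free(a) -> (freed a); heap: [0-37 FREE]
Op 3: b = malloc(8) -> b = 0; heap: [0-7 ALLOC][8-37 FREE]
Op 4: c = malloc(6) -> c = 8; heap: [0-7 ALLOC][8-13 ALLOC][14-37 FREE]
free(c): c = 8 -> block [8-13 ALLOC]; mark free, coalesce with adjacent free neighbors -> [0-7 ALLOC][8-37 FREE]

Answer: [0-7 ALLOC][8-37 FREE]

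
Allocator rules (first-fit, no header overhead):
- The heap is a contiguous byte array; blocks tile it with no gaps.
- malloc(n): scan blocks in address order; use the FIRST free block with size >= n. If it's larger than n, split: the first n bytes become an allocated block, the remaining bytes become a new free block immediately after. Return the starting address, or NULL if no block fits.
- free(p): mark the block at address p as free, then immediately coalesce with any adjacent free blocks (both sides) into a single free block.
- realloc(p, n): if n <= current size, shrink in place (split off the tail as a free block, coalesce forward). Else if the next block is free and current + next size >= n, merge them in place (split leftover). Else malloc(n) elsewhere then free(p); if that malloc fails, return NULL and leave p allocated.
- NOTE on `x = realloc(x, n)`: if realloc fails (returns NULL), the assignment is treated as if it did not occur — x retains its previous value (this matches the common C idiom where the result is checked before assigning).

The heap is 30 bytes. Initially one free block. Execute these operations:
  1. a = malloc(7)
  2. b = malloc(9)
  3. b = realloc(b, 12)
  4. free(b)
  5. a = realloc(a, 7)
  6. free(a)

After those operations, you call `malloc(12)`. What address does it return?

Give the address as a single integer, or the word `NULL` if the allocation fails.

Answer: 0

Derivation:
Op 1: a = malloc(7) -> a = 0; heap: [0-6 ALLOC][7-29 FREE]
Op 2: b = malloc(9) -> b = 7; heap: [0-6 ALLOC][7-15 ALLOC][16-29 FREE]
Op 3: b = realloc(b, 12) -> b = 7; heap: [0-6 ALLOC][7-18 ALLOC][19-29 FREE]
Op 4: free(b) -> (freed b); heap: [0-6 ALLOC][7-29 FREE]
Op 5: a = realloc(a, 7) -> a = 0; heap: [0-6 ALLOC][7-29 FREE]
Op 6: free(a) -> (freed a); heap: [0-29 FREE]
malloc(12): first-fit scan over [0-29 FREE] -> 0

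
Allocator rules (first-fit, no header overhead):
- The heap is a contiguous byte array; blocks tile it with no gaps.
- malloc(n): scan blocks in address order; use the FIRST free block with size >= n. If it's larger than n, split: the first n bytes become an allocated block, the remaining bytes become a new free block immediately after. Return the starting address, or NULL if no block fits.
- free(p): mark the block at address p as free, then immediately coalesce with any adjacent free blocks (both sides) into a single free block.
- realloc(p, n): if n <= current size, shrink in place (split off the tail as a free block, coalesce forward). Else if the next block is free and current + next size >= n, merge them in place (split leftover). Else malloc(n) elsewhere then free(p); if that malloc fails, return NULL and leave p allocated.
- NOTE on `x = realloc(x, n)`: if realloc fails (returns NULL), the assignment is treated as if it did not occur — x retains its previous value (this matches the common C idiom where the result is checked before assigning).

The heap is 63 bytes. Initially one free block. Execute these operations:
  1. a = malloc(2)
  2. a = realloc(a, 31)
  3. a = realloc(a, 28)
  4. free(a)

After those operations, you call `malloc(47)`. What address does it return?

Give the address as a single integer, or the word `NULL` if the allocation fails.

Op 1: a = malloc(2) -> a = 0; heap: [0-1 ALLOC][2-62 FREE]
Op 2: a = realloc(a, 31) -> a = 0; heap: [0-30 ALLOC][31-62 FREE]
Op 3: a = realloc(a, 28) -> a = 0; heap: [0-27 ALLOC][28-62 FREE]
Op 4: free(a) -> (freed a); heap: [0-62 FREE]
malloc(47): first-fit scan over [0-62 FREE] -> 0

Answer: 0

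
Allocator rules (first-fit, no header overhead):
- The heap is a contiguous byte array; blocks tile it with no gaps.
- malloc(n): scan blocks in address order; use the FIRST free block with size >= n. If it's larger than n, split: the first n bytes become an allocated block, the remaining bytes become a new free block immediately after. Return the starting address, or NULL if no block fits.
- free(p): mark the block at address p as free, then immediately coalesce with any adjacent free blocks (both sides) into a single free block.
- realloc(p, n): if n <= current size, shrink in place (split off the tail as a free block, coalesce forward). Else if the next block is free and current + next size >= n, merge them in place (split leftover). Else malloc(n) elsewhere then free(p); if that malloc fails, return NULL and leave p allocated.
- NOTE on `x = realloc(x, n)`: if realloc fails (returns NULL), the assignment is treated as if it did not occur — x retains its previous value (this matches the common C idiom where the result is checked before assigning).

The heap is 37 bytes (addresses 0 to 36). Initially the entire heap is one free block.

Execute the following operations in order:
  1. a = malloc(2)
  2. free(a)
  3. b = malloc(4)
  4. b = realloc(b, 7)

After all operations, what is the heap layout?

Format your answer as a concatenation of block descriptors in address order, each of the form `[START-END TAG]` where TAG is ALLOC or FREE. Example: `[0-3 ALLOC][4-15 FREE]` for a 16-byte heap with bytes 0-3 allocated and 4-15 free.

Answer: [0-6 ALLOC][7-36 FREE]

Derivation:
Op 1: a = malloc(2) -> a = 0; heap: [0-1 ALLOC][2-36 FREE]
Op 2: free(a) -> (freed a); heap: [0-36 FREE]
Op 3: b = malloc(4) -> b = 0; heap: [0-3 ALLOC][4-36 FREE]
Op 4: b = realloc(b, 7) -> b = 0; heap: [0-6 ALLOC][7-36 FREE]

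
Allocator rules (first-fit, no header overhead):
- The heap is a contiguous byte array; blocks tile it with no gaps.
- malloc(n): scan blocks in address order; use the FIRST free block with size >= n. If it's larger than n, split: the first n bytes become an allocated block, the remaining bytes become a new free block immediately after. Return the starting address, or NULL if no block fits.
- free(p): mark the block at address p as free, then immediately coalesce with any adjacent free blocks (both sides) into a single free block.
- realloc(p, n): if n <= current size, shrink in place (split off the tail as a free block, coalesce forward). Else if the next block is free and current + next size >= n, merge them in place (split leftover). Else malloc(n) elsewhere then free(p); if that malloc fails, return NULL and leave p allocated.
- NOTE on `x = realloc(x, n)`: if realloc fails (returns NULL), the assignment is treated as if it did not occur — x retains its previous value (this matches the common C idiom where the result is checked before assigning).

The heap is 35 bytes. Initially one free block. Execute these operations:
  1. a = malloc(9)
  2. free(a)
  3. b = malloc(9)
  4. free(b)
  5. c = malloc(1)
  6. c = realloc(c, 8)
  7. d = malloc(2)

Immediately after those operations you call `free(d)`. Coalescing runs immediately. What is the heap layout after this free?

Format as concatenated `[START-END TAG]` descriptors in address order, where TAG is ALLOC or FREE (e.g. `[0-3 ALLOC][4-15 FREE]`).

Op 1: a = malloc(9) -> a = 0; heap: [0-8 ALLOC][9-34 FREE]
Op 2: free(a) -> (freed a); heap: [0-34 FREE]
Op 3: b = malloc(9) -> b = 0; heap: [0-8 ALLOC][9-34 FREE]
Op 4: free(b) -> (freed b); heap: [0-34 FREE]
Op 5: c = malloc(1) -> c = 0; heap: [0-0 ALLOC][1-34 FREE]
Op 6: c = realloc(c, 8) -> c = 0; heap: [0-7 ALLOC][8-34 FREE]
Op 7: d = malloc(2) -> d = 8; heap: [0-7 ALLOC][8-9 ALLOC][10-34 FREE]
free(d): d = 8 -> block [8-9 ALLOC]; mark free, coalesce with adjacent free neighbors -> [0-7 ALLOC][8-34 FREE]

Answer: [0-7 ALLOC][8-34 FREE]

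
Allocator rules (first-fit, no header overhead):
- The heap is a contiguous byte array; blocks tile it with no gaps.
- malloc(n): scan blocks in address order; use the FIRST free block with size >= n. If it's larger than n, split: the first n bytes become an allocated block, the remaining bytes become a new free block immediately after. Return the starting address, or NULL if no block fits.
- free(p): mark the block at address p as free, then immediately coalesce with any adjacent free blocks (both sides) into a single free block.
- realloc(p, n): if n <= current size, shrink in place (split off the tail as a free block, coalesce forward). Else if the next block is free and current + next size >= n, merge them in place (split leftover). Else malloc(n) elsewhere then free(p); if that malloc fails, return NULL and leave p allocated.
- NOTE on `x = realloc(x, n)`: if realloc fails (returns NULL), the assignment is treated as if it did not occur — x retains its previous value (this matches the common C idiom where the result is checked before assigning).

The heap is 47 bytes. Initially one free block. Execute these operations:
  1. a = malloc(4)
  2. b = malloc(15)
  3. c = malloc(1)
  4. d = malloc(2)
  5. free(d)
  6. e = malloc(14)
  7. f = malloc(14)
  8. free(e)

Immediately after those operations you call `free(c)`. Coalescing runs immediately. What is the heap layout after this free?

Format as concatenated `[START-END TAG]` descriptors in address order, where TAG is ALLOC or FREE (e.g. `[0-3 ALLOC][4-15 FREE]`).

Op 1: a = malloc(4) -> a = 0; heap: [0-3 ALLOC][4-46 FREE]
Op 2: b = malloc(15) -> b = 4; heap: [0-3 ALLOC][4-18 ALLOC][19-46 FREE]
Op 3: c = malloc(1) -> c = 19; heap: [0-3 ALLOC][4-18 ALLOC][19-19 ALLOC][20-46 FREE]
Op 4: d = malloc(2) -> d = 20; heap: [0-3 ALLOC][4-18 ALLOC][19-19 ALLOC][20-21 ALLOC][22-46 FREE]
Op 5: free(d) -> (freed d); heap: [0-3 ALLOC][4-18 ALLOC][19-19 ALLOC][20-46 FREE]
Op 6: e = malloc(14) -> e = 20; heap: [0-3 ALLOC][4-18 ALLOC][19-19 ALLOC][20-33 ALLOC][34-46 FREE]
Op 7: f = malloc(14) -> f = NULL; heap: [0-3 ALLOC][4-18 ALLOC][19-19 ALLOC][20-33 ALLOC][34-46 FREE]
Op 8: free(e) -> (freed e); heap: [0-3 ALLOC][4-18 ALLOC][19-19 ALLOC][20-46 FREE]
free(c): c = 19 -> block [19-19 ALLOC]; mark free, coalesce with adjacent free neighbors -> [0-3 ALLOC][4-18 ALLOC][19-46 FREE]

Answer: [0-3 ALLOC][4-18 ALLOC][19-46 FREE]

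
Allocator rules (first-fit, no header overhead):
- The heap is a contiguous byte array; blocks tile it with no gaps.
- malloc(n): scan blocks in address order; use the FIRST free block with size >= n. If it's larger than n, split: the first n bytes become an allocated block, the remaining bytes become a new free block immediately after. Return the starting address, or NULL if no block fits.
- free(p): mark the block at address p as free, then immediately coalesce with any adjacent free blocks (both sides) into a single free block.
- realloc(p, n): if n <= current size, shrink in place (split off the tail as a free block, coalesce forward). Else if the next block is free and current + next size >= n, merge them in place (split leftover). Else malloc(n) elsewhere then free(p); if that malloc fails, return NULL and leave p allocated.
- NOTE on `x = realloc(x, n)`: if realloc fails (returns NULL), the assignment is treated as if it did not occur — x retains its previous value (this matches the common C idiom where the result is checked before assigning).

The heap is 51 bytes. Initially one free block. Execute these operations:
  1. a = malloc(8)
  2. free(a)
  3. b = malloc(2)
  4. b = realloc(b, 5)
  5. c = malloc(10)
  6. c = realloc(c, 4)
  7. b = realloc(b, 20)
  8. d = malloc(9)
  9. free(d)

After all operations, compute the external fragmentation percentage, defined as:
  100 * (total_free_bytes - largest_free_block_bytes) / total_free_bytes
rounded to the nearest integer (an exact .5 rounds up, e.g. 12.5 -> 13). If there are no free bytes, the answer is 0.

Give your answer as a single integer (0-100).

Answer: 19

Derivation:
Op 1: a = malloc(8) -> a = 0; heap: [0-7 ALLOC][8-50 FREE]
Op 2: free(a) -> (freed a); heap: [0-50 FREE]
Op 3: b = malloc(2) -> b = 0; heap: [0-1 ALLOC][2-50 FREE]
Op 4: b = realloc(b, 5) -> b = 0; heap: [0-4 ALLOC][5-50 FREE]
Op 5: c = malloc(10) -> c = 5; heap: [0-4 ALLOC][5-14 ALLOC][15-50 FREE]
Op 6: c = realloc(c, 4) -> c = 5; heap: [0-4 ALLOC][5-8 ALLOC][9-50 FREE]
Op 7: b = realloc(b, 20) -> b = 9; heap: [0-4 FREE][5-8 ALLOC][9-28 ALLOC][29-50 FREE]
Op 8: d = malloc(9) -> d = 29; heap: [0-4 FREE][5-8 ALLOC][9-28 ALLOC][29-37 ALLOC][38-50 FREE]
Op 9: free(d) -> (freed d); heap: [0-4 FREE][5-8 ALLOC][9-28 ALLOC][29-50 FREE]
Free blocks: [5 22] total_free=27 largest=22 -> 100*(27-22)/27 = 500/27 ≈ 18.519 -> rounds to 19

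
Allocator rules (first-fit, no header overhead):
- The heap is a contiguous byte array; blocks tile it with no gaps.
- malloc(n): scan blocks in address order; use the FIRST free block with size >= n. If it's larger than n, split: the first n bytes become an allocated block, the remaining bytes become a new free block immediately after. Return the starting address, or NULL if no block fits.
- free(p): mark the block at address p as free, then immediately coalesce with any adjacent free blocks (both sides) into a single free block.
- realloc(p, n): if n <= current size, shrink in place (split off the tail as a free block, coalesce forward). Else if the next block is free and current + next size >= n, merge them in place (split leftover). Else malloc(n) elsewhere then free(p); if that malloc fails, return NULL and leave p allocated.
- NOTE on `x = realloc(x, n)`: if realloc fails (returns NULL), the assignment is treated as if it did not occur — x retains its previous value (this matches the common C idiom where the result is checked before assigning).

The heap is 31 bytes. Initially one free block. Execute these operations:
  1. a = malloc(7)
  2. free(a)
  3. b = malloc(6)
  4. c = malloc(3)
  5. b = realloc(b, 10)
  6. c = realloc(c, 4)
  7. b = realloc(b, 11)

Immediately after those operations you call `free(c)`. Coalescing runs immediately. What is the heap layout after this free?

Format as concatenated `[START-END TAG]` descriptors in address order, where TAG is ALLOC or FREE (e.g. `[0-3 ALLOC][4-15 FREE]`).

Answer: [0-8 FREE][9-19 ALLOC][20-30 FREE]

Derivation:
Op 1: a = malloc(7) -> a = 0; heap: [0-6 ALLOC][7-30 FREE]
Op 2: free(a) -> (freed a); heap: [0-30 FREE]
Op 3: b = malloc(6) -> b = 0; heap: [0-5 ALLOC][6-30 FREE]
Op 4: c = malloc(3) -> c = 6; heap: [0-5 ALLOC][6-8 ALLOC][9-30 FREE]
Op 5: b = realloc(b, 10) -> b = 9; heap: [0-5 FREE][6-8 ALLOC][9-18 ALLOC][19-30 FREE]
Op 6: c = realloc(c, 4) -> c = 0; heap: [0-3 ALLOC][4-8 FREE][9-18 ALLOC][19-30 FREE]
Op 7: b = realloc(b, 11) -> b = 9; heap: [0-3 ALLOC][4-8 FREE][9-19 ALLOC][20-30 FREE]
free(c): c = 0 -> block [0-3 ALLOC]; mark free, coalesce with adjacent free neighbors -> [0-8 FREE][9-19 ALLOC][20-30 FREE]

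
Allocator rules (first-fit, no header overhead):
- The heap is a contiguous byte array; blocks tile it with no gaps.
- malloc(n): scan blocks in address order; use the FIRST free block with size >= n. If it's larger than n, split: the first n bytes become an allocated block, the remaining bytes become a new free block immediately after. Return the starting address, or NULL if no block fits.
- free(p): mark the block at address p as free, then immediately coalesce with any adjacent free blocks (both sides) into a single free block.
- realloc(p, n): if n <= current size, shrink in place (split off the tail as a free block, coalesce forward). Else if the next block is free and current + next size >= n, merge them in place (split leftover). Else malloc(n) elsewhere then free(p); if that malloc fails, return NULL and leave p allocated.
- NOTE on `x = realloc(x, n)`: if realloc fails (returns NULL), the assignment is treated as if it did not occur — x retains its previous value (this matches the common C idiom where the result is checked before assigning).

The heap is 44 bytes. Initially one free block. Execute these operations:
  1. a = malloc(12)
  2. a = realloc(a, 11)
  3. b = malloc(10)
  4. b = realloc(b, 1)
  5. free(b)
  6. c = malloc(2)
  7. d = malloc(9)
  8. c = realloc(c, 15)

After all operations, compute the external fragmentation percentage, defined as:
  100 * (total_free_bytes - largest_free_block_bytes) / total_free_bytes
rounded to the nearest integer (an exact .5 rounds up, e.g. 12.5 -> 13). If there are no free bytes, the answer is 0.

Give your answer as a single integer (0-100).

Op 1: a = malloc(12) -> a = 0; heap: [0-11 ALLOC][12-43 FREE]
Op 2: a = realloc(a, 11) -> a = 0; heap: [0-10 ALLOC][11-43 FREE]
Op 3: b = malloc(10) -> b = 11; heap: [0-10 ALLOC][11-20 ALLOC][21-43 FREE]
Op 4: b = realloc(b, 1) -> b = 11; heap: [0-10 ALLOC][11-11 ALLOC][12-43 FREE]
Op 5: free(b) -> (freed b); heap: [0-10 ALLOC][11-43 FREE]
Op 6: c = malloc(2) -> c = 11; heap: [0-10 ALLOC][11-12 ALLOC][13-43 FREE]
Op 7: d = malloc(9) -> d = 13; heap: [0-10 ALLOC][11-12 ALLOC][13-21 ALLOC][22-43 FREE]
Op 8: c = realloc(c, 15) -> c = 22; heap: [0-10 ALLOC][11-12 FREE][13-21 ALLOC][22-36 ALLOC][37-43 FREE]
Free blocks: [2 7] total_free=9 largest=7 -> 100*(9-7)/9 = 200/9 ≈ 22.222 -> rounds to 22

Answer: 22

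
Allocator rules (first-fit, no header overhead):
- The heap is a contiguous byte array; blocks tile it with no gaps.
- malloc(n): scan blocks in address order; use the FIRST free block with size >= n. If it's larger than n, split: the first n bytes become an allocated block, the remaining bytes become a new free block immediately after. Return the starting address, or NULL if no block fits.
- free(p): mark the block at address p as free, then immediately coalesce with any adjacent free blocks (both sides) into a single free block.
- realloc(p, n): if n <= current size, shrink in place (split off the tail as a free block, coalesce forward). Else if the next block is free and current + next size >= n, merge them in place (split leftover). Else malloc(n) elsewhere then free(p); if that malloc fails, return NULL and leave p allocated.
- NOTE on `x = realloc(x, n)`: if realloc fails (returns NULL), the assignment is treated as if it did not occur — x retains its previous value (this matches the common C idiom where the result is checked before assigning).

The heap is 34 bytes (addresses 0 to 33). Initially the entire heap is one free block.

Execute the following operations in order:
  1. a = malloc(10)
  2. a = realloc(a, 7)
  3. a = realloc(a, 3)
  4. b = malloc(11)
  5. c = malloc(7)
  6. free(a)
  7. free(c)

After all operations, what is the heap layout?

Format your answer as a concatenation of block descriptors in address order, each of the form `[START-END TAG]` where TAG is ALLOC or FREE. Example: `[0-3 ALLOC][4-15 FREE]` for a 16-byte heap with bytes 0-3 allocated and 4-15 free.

Op 1: a = malloc(10) -> a = 0; heap: [0-9 ALLOC][10-33 FREE]
Op 2: a = realloc(a, 7) -> a = 0; heap: [0-6 ALLOC][7-33 FREE]
Op 3: a = realloc(a, 3) -> a = 0; heap: [0-2 ALLOC][3-33 FREE]
Op 4: b = malloc(11) -> b = 3; heap: [0-2 ALLOC][3-13 ALLOC][14-33 FREE]
Op 5: c = malloc(7) -> c = 14; heap: [0-2 ALLOC][3-13 ALLOC][14-20 ALLOC][21-33 FREE]
Op 6: free(a) -> (freed a); heap: [0-2 FREE][3-13 ALLOC][14-20 ALLOC][21-33 FREE]
Op 7: free(c) -> (freed c); heap: [0-2 FREE][3-13 ALLOC][14-33 FREE]

Answer: [0-2 FREE][3-13 ALLOC][14-33 FREE]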